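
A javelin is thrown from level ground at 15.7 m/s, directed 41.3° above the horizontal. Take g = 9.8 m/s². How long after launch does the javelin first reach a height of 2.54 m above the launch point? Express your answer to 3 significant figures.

v_y0 = 15.7 sin 41.3° = 10.36 m/s.
Set y = v_y0 t − ½ g t² = 2.54: 4.900 t² − 10.36 t + 2.54 = 0.
t = [10.36 ± √(107.3 − 49.78)] / 9.8 = (10.36 ± 7.584) / 9.8, giving t = 0.283 s or t = 1.83 s.
The javelin is on the way up at the first time, so t = 0.283 s.

0.283 s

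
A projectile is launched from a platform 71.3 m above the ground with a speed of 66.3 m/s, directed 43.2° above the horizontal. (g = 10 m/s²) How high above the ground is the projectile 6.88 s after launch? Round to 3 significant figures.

147 m

v_y0 = 66.3 sin 43.2° = 45.39 m/s.
y(t) = 71.3 + v_y0 t − ½ g t² = 71.3 + 45.39×6.88 − ½×10×6.88² = 147 m.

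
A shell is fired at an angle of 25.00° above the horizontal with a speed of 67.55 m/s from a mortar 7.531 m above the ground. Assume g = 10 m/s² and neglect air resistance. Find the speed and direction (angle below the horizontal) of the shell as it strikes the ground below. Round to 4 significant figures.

68.66 m/s at 26.91° below the horizontal

v_x = 67.55 cos 25.00° = 61.221 m/s (constant).
|v_y| at impact = √((28.548)² + 2×10×7.531) = 31.074 m/s.
Speed = √(61.221² + 31.074²) = 68.66 m/s; angle = arctan(31.074/61.221) = 26.91° below horizontal.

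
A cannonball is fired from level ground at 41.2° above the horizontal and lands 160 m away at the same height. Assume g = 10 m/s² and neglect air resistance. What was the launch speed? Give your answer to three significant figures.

40.2 m/s

On level ground, R = v₀² sin(2θ) / g, so v₀ = √(R g / sin 2θ).
sin(2 × 41.2°) = 0.9912.
v₀ = √(160 × 10 / 0.9912) = √1614 = 40.2 m/s.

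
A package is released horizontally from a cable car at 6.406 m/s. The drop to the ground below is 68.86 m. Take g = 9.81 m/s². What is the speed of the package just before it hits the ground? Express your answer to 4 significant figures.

37.31 m/s

Fall time: t = √(2 × 68.86 / 9.81) = 3.7468 s.
At impact: v_x = 6.406 m/s (unchanged), v_y = g t = 9.81 × 3.7468 = 36.756 m/s.
Speed = √(v_x² + v_y²) = √(41.037 + 1351.0) = 37.31 m/s.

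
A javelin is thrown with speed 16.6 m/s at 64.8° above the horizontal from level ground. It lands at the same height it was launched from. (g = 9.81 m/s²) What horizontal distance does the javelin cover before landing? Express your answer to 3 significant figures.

21.6 m

Components: v_x = 16.6 cos 64.8° = 7.068 m/s, v_y = 16.6 sin 64.8° = 15.02 m/s.
Time of flight (same landing height): t = 2 v_y / g = 2 × 15.02 / 9.81 = 3.062 s.
Range: R = v_x · t = 7.068 × 3.062 = 21.6 m.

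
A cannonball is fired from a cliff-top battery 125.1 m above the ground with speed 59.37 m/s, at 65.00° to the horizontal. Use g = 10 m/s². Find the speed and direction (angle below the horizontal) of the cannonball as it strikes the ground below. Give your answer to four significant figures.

v_x = 59.37 cos 65.00° = 25.091 m/s (constant).
|v_y| at impact = √((53.807)² + 2×10×125.1) = 73.466 m/s.
Speed = √(25.091² + 73.466²) = 77.63 m/s; angle = arctan(73.466/25.091) = 71.14° below horizontal.

77.63 m/s at 71.14° below the horizontal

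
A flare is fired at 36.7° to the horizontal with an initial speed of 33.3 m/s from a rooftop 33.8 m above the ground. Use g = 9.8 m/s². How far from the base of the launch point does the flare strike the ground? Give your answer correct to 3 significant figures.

143 m

Components: v_x = 33.3 cos 36.7° = 26.70 m/s, v_y = 33.3 sin 36.7° = 19.90 m/s.
Vertical: 0 = 33.8 + 19.90 t − ½(9.8) t² ⇒ 4.900 t² − 19.90 t − 33.8 = 0.
t = [19.90 + √(396.0 + 662.5)] / 9.800 = 5.350 s.
Horizontal: R = v_x · t = 26.70 × 5.350 = 143 m.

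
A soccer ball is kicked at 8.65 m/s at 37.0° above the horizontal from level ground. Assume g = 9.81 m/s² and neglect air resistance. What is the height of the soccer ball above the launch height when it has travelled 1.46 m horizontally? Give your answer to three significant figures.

v_x = 8.65 cos 37.0° = 6.908 m/s, v_y0 = 8.65 sin 37.0° = 5.206 m/s.
Time to reach x = 1.46 m: t = x / v_x = 1.46 / 6.908 = 0.2113 s.
y = v_y0 t − ½ g t² = 5.206×0.2113 − 4.905×0.2113² = 0.881 m.

0.881 m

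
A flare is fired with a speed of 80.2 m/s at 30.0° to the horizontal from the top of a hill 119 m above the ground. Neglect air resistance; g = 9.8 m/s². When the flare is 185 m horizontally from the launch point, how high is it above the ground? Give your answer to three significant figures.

v_x = 80.2 cos 30.0° = 69.46 m/s, v_y0 = 80.2 sin 30.0° = 40.10 m/s.
Time to reach x = 185 m: t = x / v_x = 185 / 69.46 = 2.663 s.
y = 119 + v_y0 t − ½ g t² = 119 + 40.10×2.663 − 4.900×2.663² = 191 m.

191 m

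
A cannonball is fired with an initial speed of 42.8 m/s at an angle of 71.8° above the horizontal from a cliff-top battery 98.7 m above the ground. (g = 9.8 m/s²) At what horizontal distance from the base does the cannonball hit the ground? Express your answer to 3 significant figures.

137 m

Components: v_x = 42.8 cos 71.8° = 13.37 m/s, v_y = 42.8 sin 71.8° = 40.66 m/s.
Vertical: 0 = 98.7 + 40.66 t − ½(9.8) t² ⇒ 4.900 t² − 40.66 t − 98.7 = 0.
t = [40.66 + √(1653 + 1935)] / 9.800 = 10.26 s.
Horizontal: R = v_x · t = 13.37 × 10.26 = 137 m.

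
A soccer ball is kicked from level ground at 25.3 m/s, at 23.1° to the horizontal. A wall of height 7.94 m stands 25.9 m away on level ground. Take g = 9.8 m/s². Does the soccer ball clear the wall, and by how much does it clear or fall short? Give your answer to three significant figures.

v_x = 25.3 cos 23.1° = 23.27 m/s; v_y0 = 25.3 sin 23.1° = 9.926 m/s.
Time to reach the wall: t = 25.9 / 23.27 = 1.113 s.
Height at that point: y = 9.926×1.113 − 4.900×1.113² = 4.978 m.
That is 7.94 − 4.978 = 2.96 m below the top of the wall, so the soccer ball does not clear it.

No — it falls 2.96 m short of clearing the wall.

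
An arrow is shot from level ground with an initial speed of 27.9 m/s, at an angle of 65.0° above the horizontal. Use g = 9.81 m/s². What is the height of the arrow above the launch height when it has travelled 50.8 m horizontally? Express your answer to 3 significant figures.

v_x = 27.9 cos 65.0° = 11.79 m/s, v_y0 = 27.9 sin 65.0° = 25.29 m/s.
Time to reach x = 50.8 m: t = x / v_x = 50.8 / 11.79 = 4.309 s.
y = v_y0 t − ½ g t² = 25.29×4.309 − 4.905×4.309² = 17.9 m.

17.9 m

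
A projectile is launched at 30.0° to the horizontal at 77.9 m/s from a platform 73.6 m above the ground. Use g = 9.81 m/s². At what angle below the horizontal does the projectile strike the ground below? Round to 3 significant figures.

38.9°

v_x = 77.9 cos 30.0° = 67.46 m/s.
At impact |v_y| = √(v_y0² + 2 g h) = √(38.95² + 2×9.81×73.6) = 54.42 m/s.
Angle below horizontal = arctan(|v_y| / v_x) = arctan(54.42 / 67.46) = 38.9°.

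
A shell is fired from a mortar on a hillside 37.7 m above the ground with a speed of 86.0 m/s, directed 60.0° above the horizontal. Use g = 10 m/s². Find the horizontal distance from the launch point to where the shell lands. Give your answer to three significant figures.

Components: v_x = 86.0 cos 60.0° = 43.00 m/s, v_y = 86.0 sin 60.0° = 74.48 m/s.
Vertical: 0 = 37.7 + 74.48 t − ½(10) t² ⇒ 5.000 t² − 74.48 t − 37.7 = 0.
t = [74.48 + √(5547 + 754.0)] / 10.00 = 15.39 s.
Horizontal: R = v_x · t = 43.00 × 15.39 = 662 m.

662 m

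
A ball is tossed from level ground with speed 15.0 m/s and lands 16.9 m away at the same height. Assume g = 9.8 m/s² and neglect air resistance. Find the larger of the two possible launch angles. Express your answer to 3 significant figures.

66.3°

Level-ground range: R = v₀² sin(2θ)/g ⇒ sin 2θ = R g / v₀² = 16.9×9.8/15.0² = 0.7361.
2θ = arcsin(0.7361) = 47.40° or 180° − 47.40° = 132.60°.
So θ = 23.7° or θ = 66.3°.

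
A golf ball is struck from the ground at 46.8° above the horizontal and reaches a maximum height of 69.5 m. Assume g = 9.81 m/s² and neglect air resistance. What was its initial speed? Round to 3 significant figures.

At maximum height v_y = 0, so (v₀ sin θ)² = 2 g H.
v₀ sin 46.8° = √(2 × 9.81 × 69.5) = 36.93 m/s.
v₀ = 36.93 / sin 46.8° = 36.93 / 0.7290 = 50.7 m/s.

50.7 m/s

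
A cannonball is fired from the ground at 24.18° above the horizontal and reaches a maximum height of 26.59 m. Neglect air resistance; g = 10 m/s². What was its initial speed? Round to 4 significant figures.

56.30 m/s

At maximum height v_y = 0, so (v₀ sin θ)² = 2 g H.
v₀ sin 24.18° = √(2 × 10 × 26.59) = 23.061 m/s.
v₀ = 23.061 / sin 24.18° = 23.061 / 0.4096 = 56.30 m/s.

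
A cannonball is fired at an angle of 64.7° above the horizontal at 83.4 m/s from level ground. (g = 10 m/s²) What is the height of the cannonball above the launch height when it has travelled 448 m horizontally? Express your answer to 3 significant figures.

v_x = 83.4 cos 64.7° = 35.64 m/s, v_y0 = 83.4 sin 64.7° = 75.40 m/s.
Time to reach x = 448 m: t = x / v_x = 448 / 35.64 = 12.57 s.
y = v_y0 t − ½ g t² = 75.40×12.57 − 5.000×12.57² = 158 m.

158 m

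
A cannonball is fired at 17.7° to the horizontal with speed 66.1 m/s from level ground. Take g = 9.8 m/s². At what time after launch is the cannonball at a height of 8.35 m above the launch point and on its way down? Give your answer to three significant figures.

3.63 s

v_y0 = 66.1 sin 17.7° = 20.10 m/s.
Set y = v_y0 t − ½ g t² = 8.35: 4.900 t² − 20.10 t + 8.35 = 0.
t = [20.10 ± √(404.0 − 163.7)] / 9.8 = (20.10 ± 15.50) / 9.8, giving t = 0.469 s or t = 3.63 s.
On the way down corresponds to the larger root: t = 3.63 s.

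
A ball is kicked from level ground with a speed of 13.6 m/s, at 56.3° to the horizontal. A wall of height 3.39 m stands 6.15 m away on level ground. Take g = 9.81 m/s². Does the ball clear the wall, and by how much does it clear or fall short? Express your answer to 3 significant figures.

v_x = 13.6 cos 56.3° = 7.546 m/s; v_y0 = 13.6 sin 56.3° = 11.31 m/s.
Time to reach the wall: t = 6.15 / 7.546 = 0.8150 s.
Height at that point: y = 11.31×0.8150 − 4.905×0.8150² = 5.960 m.
That is 5.960 − 3.39 = 2.57 m above the top of the wall, so the ball clears it.

Yes — it clears the wall by 2.57 m.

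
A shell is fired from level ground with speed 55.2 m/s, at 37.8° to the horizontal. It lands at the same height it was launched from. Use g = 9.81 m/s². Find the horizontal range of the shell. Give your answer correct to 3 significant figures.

301 m

For level ground, R = v₀² sin(2θ) / g.
sin(2 × 37.8°) = sin 75.60° = 0.9686.
R = (55.2)² × 0.9686 / 9.81 = 301 m.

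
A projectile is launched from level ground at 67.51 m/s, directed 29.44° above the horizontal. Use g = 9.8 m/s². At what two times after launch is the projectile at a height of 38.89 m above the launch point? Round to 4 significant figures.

1.508 s and 5.264 s

v_y0 = 67.51 sin 29.44° = 33.182 m/s.
Set y = v_y0 t − ½ g t² = 38.89: 4.900 t² − 33.182 t + 38.89 = 0.
t = [33.182 ± √(1101.0 − 762.24)] / 9.8 = (33.182 ± 18.405) / 9.8, giving t = 1.508 s or t = 5.264 s.
So the projectile is at 38.89 m at t = 1.508 s (rising) and t = 5.264 s (falling).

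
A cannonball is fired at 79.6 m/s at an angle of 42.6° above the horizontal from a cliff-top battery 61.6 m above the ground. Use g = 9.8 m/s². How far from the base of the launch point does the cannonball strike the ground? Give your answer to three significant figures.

Components: v_x = 79.6 cos 42.6° = 58.59 m/s, v_y = 79.6 sin 42.6° = 53.88 m/s.
Vertical: 0 = 61.6 + 53.88 t − ½(9.8) t² ⇒ 4.900 t² − 53.88 t − 61.6 = 0.
t = [53.88 + √(2903 + 1207)] / 9.800 = 12.04 s.
Horizontal: R = v_x · t = 58.59 × 12.04 = 705 m.

705 m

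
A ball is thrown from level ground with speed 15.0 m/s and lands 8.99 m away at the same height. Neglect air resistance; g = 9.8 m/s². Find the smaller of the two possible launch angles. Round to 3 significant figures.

Level-ground range: R = v₀² sin(2θ)/g ⇒ sin 2θ = R g / v₀² = 8.99×9.8/15.0² = 0.3916.
2θ = arcsin(0.3916) = 23.05° or 180° − 23.05° = 156.95°.
So θ = 11.5° or θ = 78.5°.

11.5°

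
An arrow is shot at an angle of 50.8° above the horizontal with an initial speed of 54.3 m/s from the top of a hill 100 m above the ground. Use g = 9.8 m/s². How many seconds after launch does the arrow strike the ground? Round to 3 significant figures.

Vertical component: v_y = 54.3 sin 50.8° = 42.08 m/s.
Taking up as positive with launch at y = 100 m, landing at y = 0: 0 = 100 + 42.08 t − ½(9.8) t².
Solving 4.900 t² − 42.08 t − 100 = 0 gives t = [42.08 + √(42.08² + 4·4.900·100)] / 9.800 = 10.5 s.

10.5 s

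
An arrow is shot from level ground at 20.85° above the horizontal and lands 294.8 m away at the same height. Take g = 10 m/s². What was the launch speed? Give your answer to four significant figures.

On level ground, R = v₀² sin(2θ) / g, so v₀ = √(R g / sin 2θ).
sin(2 × 20.85°) = 0.6652.
v₀ = √(294.8 × 10 / 0.6652) = √4431.7 = 66.57 m/s.

66.57 m/s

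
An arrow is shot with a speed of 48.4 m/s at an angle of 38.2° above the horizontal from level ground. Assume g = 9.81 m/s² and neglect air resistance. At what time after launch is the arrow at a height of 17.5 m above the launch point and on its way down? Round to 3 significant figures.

v_y0 = 48.4 sin 38.2° = 29.93 m/s.
Set y = v_y0 t − ½ g t² = 17.5: 4.905 t² − 29.93 t + 17.5 = 0.
t = [29.93 ± √(895.8 − 343.4)] / 9.81 = (29.93 ± 23.50) / 9.81, giving t = 0.655 s or t = 5.45 s.
On the way down corresponds to the larger root: t = 5.45 s.

5.45 s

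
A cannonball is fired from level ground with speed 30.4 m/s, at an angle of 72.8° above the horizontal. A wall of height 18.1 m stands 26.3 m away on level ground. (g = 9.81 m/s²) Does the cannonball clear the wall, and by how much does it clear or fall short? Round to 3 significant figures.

Yes — it clears the wall by 24.9 m.

v_x = 30.4 cos 72.8° = 8.990 m/s; v_y0 = 30.4 sin 72.8° = 29.04 m/s.
Time to reach the wall: t = 26.3 / 8.990 = 2.925 s.
Height at that point: y = 29.04×2.925 − 4.905×2.925² = 42.98 m.
That is 42.98 − 18.1 = 24.9 m above the top of the wall, so the cannonball clears it.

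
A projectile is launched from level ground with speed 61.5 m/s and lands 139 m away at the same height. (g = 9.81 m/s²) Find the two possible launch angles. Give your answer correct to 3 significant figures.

10.6° and 79.4°

Level-ground range: R = v₀² sin(2θ)/g ⇒ sin 2θ = R g / v₀² = 139×9.81/61.5² = 0.3605.
2θ = arcsin(0.3605) = 21.13° or 180° − 21.13° = 158.87°.
So θ = 10.6° or θ = 79.4°.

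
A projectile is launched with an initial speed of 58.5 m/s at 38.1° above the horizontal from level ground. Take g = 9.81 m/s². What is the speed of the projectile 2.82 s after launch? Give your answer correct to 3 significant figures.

v_x = 58.5 cos 38.1° = 46.04 m/s (constant).
v_y(t) = 58.5 sin 38.1° − g t = 36.10 − 9.81 × 2.82 = 8.436 m/s.
Speed = √(v_x² + v_y²) = √(2120 + 71.17) = 46.8 m/s.

46.8 m/s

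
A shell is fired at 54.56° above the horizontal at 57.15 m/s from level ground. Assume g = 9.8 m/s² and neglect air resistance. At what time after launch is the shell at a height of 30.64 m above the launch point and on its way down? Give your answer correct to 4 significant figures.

v_y0 = 57.15 sin 54.56° = 46.561 m/s.
Set y = v_y0 t − ½ g t² = 30.64: 4.900 t² − 46.561 t + 30.64 = 0.
t = [46.561 ± √(2167.9 − 600.54)] / 9.8 = (46.561 ± 39.590) / 9.8, giving t = 0.7113 s or t = 8.791 s.
On the way down corresponds to the larger root: t = 8.791 s.

8.791 s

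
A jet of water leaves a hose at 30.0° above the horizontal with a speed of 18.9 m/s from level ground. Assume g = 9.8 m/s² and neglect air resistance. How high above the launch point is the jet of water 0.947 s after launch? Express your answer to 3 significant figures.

v_y0 = 18.9 sin 30.0° = 9.450 m/s.
y(t) = v_y0 t − ½ g t² = 9.450×0.947 − 4.900×0.947² = 4.55 m.

4.55 m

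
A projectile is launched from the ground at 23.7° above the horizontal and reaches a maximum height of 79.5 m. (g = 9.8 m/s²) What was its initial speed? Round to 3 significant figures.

98.2 m/s

At maximum height v_y = 0, so (v₀ sin θ)² = 2 g H.
v₀ sin 23.7° = √(2 × 9.8 × 79.5) = 39.47 m/s.
v₀ = 39.47 / sin 23.7° = 39.47 / 0.4019 = 98.2 m/s.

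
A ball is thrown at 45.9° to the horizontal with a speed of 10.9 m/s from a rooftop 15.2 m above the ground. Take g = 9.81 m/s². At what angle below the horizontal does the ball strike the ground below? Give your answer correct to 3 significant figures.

68.2°

v_x = 10.9 cos 45.9° = 7.585 m/s.
At impact |v_y| = √(v_y0² + 2 g h) = √(7.828² + 2×9.81×15.2) = 18.96 m/s.
Angle below horizontal = arctan(|v_y| / v_x) = arctan(18.96 / 7.585) = 68.2°.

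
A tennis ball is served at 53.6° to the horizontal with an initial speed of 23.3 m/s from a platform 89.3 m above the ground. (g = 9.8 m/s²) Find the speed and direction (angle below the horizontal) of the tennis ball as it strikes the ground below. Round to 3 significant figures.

47.9 m/s at 73.2° below the horizontal

v_x = 23.3 cos 53.6° = 13.83 m/s (constant).
|v_y| at impact = √((18.75)² + 2×9.8×89.3) = 45.85 m/s.
Speed = √(13.83² + 45.85²) = 47.9 m/s; angle = arctan(45.85/13.83) = 73.2° below horizontal.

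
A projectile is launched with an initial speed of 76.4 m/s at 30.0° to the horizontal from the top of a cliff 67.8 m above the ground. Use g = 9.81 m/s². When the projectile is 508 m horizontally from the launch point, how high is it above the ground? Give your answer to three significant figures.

71.9 m

v_x = 76.4 cos 30.0° = 66.16 m/s, v_y0 = 76.4 sin 30.0° = 38.20 m/s.
Time to reach x = 508 m: t = x / v_x = 508 / 66.16 = 7.678 s.
y = 67.8 + v_y0 t − ½ g t² = 67.8 + 38.20×7.678 − 4.905×7.678² = 71.9 m.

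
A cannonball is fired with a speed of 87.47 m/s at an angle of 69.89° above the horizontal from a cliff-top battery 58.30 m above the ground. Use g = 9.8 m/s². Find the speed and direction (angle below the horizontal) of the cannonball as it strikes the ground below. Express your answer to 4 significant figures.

93.77 m/s at 71.29° below the horizontal

v_x = 87.47 cos 69.89° = 30.074 m/s (constant).
|v_y| at impact = √((82.137)² + 2×9.8×58.30) = 88.821 m/s.
Speed = √(30.074² + 88.821²) = 93.77 m/s; angle = arctan(88.821/30.074) = 71.29° below horizontal.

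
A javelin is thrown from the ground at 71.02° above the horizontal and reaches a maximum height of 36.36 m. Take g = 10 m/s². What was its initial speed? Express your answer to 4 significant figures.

At maximum height v_y = 0, so (v₀ sin θ)² = 2 g H.
v₀ sin 71.02° = √(2 × 10 × 36.36) = 26.967 m/s.
v₀ = 26.967 / sin 71.02° = 26.967 / 0.9456 = 28.52 m/s.

28.52 m/s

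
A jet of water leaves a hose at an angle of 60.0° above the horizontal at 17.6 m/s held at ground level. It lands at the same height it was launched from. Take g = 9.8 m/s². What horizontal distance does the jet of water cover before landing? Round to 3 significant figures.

27.4 m

For level ground, R = v₀² sin(2θ) / g.
sin(2 × 60.0°) = sin 120.0° = 0.8660.
R = (17.6)² × 0.8660 / 9.8 = 27.4 m.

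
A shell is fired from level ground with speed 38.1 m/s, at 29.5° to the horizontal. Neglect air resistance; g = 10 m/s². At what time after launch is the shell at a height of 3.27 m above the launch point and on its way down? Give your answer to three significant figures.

v_y0 = 38.1 sin 29.5° = 18.76 m/s.
Set y = v_y0 t − ½ g t² = 3.27: 5.000 t² − 18.76 t + 3.27 = 0.
t = [18.76 ± √(351.9 − 65.40)] / 10 = (18.76 ± 16.93) / 10, giving t = 0.183 s or t = 3.57 s.
On the way down corresponds to the larger root: t = 3.57 s.

3.57 s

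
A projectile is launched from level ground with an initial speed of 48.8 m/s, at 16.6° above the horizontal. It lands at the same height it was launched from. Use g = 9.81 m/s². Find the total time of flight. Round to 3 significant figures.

2.84 s

Vertical component: v_y = 48.8 sin 16.6° = 13.94 m/s.
For a projectile landing at launch height, time of flight is t = 2 v_y / g = 2 × 13.94 / 9.81 = 2.84 s.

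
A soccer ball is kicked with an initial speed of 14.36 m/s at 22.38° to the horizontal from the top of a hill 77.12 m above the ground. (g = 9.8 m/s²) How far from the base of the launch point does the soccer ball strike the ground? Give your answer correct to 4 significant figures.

Components: v_x = 14.36 cos 22.38° = 13.278 m/s, v_y = 14.36 sin 22.38° = 5.4675 m/s.
Vertical: 0 = 77.12 + 5.4675 t − ½(9.8) t² ⇒ 4.900 t² − 5.4675 t − 77.12 = 0.
t = [5.4675 + √(29.894 + 1511.6)] / 9.800 = 4.5642 s.
Horizontal: R = v_x · t = 13.278 × 4.5642 = 60.60 m.

60.60 m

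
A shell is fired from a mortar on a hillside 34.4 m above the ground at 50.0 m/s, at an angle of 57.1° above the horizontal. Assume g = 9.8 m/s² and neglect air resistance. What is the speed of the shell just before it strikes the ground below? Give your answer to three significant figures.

56.3 m/s

v_x = 50.0 cos 57.1° = 27.16 m/s is unchanged throughout.
For the vertical component, v_y² = v_y0² + 2 g h = (41.98)² + 2×9.8×34.4 = 2437, so |v_y| = 49.37 m/s.
Impact speed = √(v_x² + v_y²) = √(737.7 + 2437) = 56.3 m/s.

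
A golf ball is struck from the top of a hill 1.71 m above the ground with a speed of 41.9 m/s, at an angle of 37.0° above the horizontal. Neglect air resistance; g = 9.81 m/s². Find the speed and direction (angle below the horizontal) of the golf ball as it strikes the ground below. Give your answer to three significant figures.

v_x = 41.9 cos 37.0° = 33.46 m/s (constant).
|v_y| at impact = √((25.22)² + 2×9.81×1.71) = 25.88 m/s.
Speed = √(33.46² + 25.88²) = 42.3 m/s; angle = arctan(25.88/33.46) = 37.7° below horizontal.

42.3 m/s at 37.7° below the horizontal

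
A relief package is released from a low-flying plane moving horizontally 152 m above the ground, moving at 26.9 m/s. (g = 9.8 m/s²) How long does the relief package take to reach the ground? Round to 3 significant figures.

5.57 s

The horizontal speed doesn't affect the fall. With v_y0 = 0, h = ½ g t².
t = √(2 × 152 / 9.8) = √31.02 = 5.57 s.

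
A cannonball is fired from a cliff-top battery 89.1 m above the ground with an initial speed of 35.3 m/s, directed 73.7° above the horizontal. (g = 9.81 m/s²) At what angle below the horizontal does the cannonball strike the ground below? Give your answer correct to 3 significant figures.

v_x = 35.3 cos 73.7° = 9.908 m/s.
At impact |v_y| = √(v_y0² + 2 g h) = √(33.88² + 2×9.81×89.1) = 53.81 m/s.
Angle below horizontal = arctan(|v_y| / v_x) = arctan(53.81 / 9.908) = 79.6°.

79.6°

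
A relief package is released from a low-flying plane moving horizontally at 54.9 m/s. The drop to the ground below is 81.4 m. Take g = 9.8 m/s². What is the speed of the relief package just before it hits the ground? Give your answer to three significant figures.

67.9 m/s

Fall time: t = √(2 × 81.4 / 9.8) = 4.076 s.
At impact: v_x = 54.9 m/s (unchanged), v_y = g t = 9.8 × 4.076 = 39.94 m/s.
Speed = √(v_x² + v_y²) = √(3014 + 1595) = 67.9 m/s.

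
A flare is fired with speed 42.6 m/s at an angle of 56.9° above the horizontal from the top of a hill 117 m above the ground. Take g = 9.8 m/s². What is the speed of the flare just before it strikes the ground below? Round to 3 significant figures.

v_x = 42.6 cos 56.9° = 23.26 m/s is unchanged throughout.
For the vertical component, v_y² = v_y0² + 2 g h = (35.69)² + 2×9.8×117 = 3567, so |v_y| = 59.72 m/s.
Impact speed = √(v_x² + v_y²) = √(541.0 + 3567) = 64.1 m/s.

64.1 m/s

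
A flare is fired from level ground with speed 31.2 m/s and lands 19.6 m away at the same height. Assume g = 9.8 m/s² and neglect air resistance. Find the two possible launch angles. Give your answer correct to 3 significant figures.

5.69° and 84.3°

Level-ground range: R = v₀² sin(2θ)/g ⇒ sin 2θ = R g / v₀² = 19.6×9.8/31.2² = 0.1973.
2θ = arcsin(0.1973) = 11.38° or 180° − 11.38° = 168.62°.
So θ = 5.69° or θ = 84.3°.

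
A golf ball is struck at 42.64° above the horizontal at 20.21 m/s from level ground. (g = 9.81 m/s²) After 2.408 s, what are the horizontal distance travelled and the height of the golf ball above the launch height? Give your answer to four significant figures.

x = 35.80 m, y = 4.524 m

v_x = 20.21 cos 42.64° = 14.867 m/s; v_y0 = 20.21 sin 42.64° = 13.690 m/s.
x = v_x t = 14.867 × 2.408 = 35.80 m.
y = v_y0 t − ½ g t² = 13.690×2.408 − 4.905×2.408² = 4.524 m.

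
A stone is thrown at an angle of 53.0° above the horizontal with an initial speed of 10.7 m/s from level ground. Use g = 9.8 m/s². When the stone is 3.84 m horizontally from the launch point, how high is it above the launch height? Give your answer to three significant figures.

3.35 m

v_x = 10.7 cos 53.0° = 6.439 m/s, v_y0 = 10.7 sin 53.0° = 8.545 m/s.
Time to reach x = 3.84 m: t = x / v_x = 3.84 / 6.439 = 0.5964 s.
y = v_y0 t − ½ g t² = 8.545×0.5964 − 4.900×0.5964² = 3.35 m.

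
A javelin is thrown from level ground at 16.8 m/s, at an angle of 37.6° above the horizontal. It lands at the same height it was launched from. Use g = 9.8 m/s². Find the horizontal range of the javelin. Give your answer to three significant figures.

27.8 m

For level ground, R = v₀² sin(2θ) / g.
sin(2 × 37.6°) = sin 75.20° = 0.9668.
R = (16.8)² × 0.9668 / 9.8 = 27.8 m.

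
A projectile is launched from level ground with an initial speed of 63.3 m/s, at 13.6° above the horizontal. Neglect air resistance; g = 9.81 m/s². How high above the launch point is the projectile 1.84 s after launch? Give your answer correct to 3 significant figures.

v_y0 = 63.3 sin 13.6° = 14.88 m/s.
y(t) = v_y0 t − ½ g t² = 14.88×1.84 − 4.905×1.84² = 10.8 m.

10.8 m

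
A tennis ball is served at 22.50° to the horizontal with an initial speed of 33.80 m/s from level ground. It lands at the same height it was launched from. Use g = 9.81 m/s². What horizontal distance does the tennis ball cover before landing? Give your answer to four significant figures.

82.35 m

Components: v_x = 33.80 cos 22.50° = 31.227 m/s, v_y = 33.80 sin 22.50° = 12.935 m/s.
Time of flight (same landing height): t = 2 v_y / g = 2 × 12.935 / 9.81 = 2.6371 s.
Range: R = v_x · t = 31.227 × 2.6371 = 82.35 m.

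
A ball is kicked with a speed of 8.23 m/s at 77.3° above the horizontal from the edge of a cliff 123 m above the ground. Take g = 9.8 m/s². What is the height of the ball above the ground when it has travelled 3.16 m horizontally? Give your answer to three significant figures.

v_x = 8.23 cos 77.3° = 1.809 m/s, v_y0 = 8.23 sin 77.3° = 8.029 m/s.
Time to reach x = 3.16 m: t = x / v_x = 3.16 / 1.809 = 1.747 s.
y = 123 + v_y0 t − ½ g t² = 123 + 8.029×1.747 − 4.900×1.747² = 122 m.

122 m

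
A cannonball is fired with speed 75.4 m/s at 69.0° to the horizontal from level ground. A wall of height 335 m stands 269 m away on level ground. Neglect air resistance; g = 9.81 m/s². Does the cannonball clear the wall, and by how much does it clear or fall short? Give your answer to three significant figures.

v_x = 75.4 cos 69.0° = 27.02 m/s; v_y0 = 75.4 sin 69.0° = 70.39 m/s.
Time to reach the wall: t = 269 / 27.02 = 9.956 s.
Height at that point: y = 70.39×9.956 − 4.905×9.956² = 214.6 m.
That is 335 − 214.6 = 120 m below the top of the wall, so the cannonball does not clear it.

No — it falls 120 m short of clearing the wall.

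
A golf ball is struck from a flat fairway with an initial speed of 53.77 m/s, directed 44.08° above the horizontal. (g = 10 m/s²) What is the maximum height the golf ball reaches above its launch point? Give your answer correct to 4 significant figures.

Vertical component of launch velocity: v_y = 53.77 sin 44.08° = 37.406 m/s.
At the highest point the vertical velocity is zero, so v_y² = 2 g h_max.
h_max = (37.406)² / (2 × 10) = 1399.2 / 20.00 = 69.96 m.

69.96 m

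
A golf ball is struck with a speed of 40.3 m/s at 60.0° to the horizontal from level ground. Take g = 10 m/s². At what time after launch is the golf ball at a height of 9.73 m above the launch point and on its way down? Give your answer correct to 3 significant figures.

6.69 s

v_y0 = 40.3 sin 60.0° = 34.90 m/s.
Set y = v_y0 t − ½ g t² = 9.73: 5.000 t² − 34.90 t + 9.73 = 0.
t = [34.90 ± √(1218 − 194.6)] / 10 = (34.90 ± 31.99) / 10, giving t = 0.291 s or t = 6.69 s.
On the way down corresponds to the larger root: t = 6.69 s.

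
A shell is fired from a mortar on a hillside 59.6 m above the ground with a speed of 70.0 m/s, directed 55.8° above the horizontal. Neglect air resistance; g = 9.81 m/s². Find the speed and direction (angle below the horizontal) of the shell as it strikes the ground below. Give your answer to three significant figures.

v_x = 70.0 cos 55.8° = 39.35 m/s (constant).
|v_y| at impact = √((57.90)² + 2×9.81×59.6) = 67.24 m/s.
Speed = √(39.35² + 67.24²) = 77.9 m/s; angle = arctan(67.24/39.35) = 59.7° below horizontal.

77.9 m/s at 59.7° below the horizontal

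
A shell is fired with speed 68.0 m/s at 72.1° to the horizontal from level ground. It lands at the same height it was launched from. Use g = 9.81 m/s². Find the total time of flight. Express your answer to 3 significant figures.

13.2 s

Vertical component: v_y = 68.0 sin 72.1° = 64.71 m/s.
For a projectile landing at launch height, time of flight is t = 2 v_y / g = 2 × 64.71 / 9.81 = 13.2 s.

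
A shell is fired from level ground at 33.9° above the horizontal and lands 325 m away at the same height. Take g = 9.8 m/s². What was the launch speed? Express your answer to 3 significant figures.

On level ground, R = v₀² sin(2θ) / g, so v₀ = √(R g / sin 2θ).
sin(2 × 33.9°) = 0.9259.
v₀ = √(325 × 9.8 / 0.9259) = √3440 = 58.7 m/s.

58.7 m/s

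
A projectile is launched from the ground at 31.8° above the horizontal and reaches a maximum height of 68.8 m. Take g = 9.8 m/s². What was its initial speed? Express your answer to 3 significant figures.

At maximum height v_y = 0, so (v₀ sin θ)² = 2 g H.
v₀ sin 31.8° = √(2 × 9.8 × 68.8) = 36.72 m/s.
v₀ = 36.72 / sin 31.8° = 36.72 / 0.5270 = 69.7 m/s.

69.7 m/s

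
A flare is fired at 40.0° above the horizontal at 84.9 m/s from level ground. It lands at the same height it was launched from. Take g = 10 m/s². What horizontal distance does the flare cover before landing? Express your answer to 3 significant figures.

710 m

Components: v_x = 84.9 cos 40.0° = 65.04 m/s, v_y = 84.9 sin 40.0° = 54.57 m/s.
Time of flight (same landing height): t = 2 v_y / g = 2 × 54.57 / 10 = 10.91 s.
Range: R = v_x · t = 65.04 × 10.91 = 710 m.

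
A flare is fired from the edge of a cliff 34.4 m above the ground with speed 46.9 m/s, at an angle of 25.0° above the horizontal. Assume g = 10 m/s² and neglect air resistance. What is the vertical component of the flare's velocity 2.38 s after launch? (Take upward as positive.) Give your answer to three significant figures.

-3.98 m/s

Initial vertical component: v_y0 = 46.9 sin 25.0° = 19.82 m/s.
v_y(t) = v_y0 − g t = 19.82 − 10 × 2.38 = -3.98 m/s.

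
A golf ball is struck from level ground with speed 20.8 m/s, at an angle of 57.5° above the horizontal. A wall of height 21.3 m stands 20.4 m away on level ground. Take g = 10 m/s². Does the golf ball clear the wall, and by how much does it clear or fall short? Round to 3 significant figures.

v_x = 20.8 cos 57.5° = 11.18 m/s; v_y0 = 20.8 sin 57.5° = 17.54 m/s.
Time to reach the wall: t = 20.4 / 11.18 = 1.825 s.
Height at that point: y = 17.54×1.825 − 5.000×1.825² = 15.36 m.
That is 21.3 − 15.36 = 5.94 m below the top of the wall, so the golf ball does not clear it.

No — it falls 5.94 m short of clearing the wall.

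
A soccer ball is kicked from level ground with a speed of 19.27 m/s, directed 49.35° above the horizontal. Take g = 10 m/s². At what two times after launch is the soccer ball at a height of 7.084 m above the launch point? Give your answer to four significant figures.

0.6131 s and 2.311 s

v_y0 = 19.27 sin 49.35° = 14.620 m/s.
Set y = v_y0 t − ½ g t² = 7.084: 5.000 t² − 14.620 t + 7.084 = 0.
t = [14.620 ± √(213.74 − 141.68)] / 10 = (14.620 ± 8.4888) / 10, giving t = 0.6131 s or t = 2.311 s.
So the soccer ball is at 7.084 m at t = 0.6131 s (rising) and t = 2.311 s (falling).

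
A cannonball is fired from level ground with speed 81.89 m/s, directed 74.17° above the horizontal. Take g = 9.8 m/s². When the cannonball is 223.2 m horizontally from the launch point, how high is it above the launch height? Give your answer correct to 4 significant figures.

v_x = 81.89 cos 74.17° = 22.338 m/s, v_y0 = 81.89 sin 74.17° = 78.784 m/s.
Time to reach x = 223.2 m: t = x / v_x = 223.2 / 22.338 = 9.9919 s.
y = v_y0 t − ½ g t² = 78.784×9.9919 − 4.900×9.9919² = 298.0 m.

298.0 m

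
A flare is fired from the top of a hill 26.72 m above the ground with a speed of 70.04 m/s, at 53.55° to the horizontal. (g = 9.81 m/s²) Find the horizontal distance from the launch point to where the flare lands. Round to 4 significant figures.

Components: v_x = 70.04 cos 53.55° = 41.612 m/s, v_y = 70.04 sin 53.55° = 56.338 m/s.
Vertical: 0 = 26.72 + 56.338 t − ½(9.81) t² ⇒ 4.905 t² − 56.338 t − 26.72 = 0.
t = [56.338 + √(3174.0 + 524.25)] / 9.810 = 11.942 s.
Horizontal: R = v_x · t = 41.612 × 11.942 = 496.9 m.

496.9 m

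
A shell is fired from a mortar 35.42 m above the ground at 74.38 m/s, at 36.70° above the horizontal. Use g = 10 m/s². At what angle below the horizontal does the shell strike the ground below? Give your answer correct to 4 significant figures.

40.98°

v_x = 74.38 cos 36.70° = 59.636 m/s.
At impact |v_y| = √(v_y0² + 2 g h) = √(44.451² + 2×10×35.42) = 51.810 m/s.
Angle below horizontal = arctan(|v_y| / v_x) = arctan(51.810 / 59.636) = 40.98°.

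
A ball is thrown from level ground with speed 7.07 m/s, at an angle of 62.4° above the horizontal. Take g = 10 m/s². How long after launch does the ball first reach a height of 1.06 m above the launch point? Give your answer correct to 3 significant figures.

0.202 s

v_y0 = 7.07 sin 62.4° = 6.265 m/s.
Set y = v_y0 t − ½ g t² = 1.06: 5.000 t² − 6.265 t + 1.06 = 0.
t = [6.265 ± √(39.25 − 21.20)] / 10 = (6.265 ± 4.249) / 10, giving t = 0.202 s or t = 1.05 s.
The ball is on the way up at the first time, so t = 0.202 s.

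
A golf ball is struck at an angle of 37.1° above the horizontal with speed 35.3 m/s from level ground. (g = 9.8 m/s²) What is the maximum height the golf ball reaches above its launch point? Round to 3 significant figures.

Vertical component of launch velocity: v_y = 35.3 sin 37.1° = 21.29 m/s.
At the highest point the vertical velocity is zero, so v_y² = 2 g h_max.
h_max = (21.29)² / (2 × 9.8) = 453.3 / 19.60 = 23.1 m.

23.1 m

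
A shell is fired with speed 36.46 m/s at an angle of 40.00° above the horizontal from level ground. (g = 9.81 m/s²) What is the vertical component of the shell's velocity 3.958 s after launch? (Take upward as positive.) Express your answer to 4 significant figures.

-15.39 m/s

Initial vertical component: v_y0 = 36.46 sin 40.00° = 23.436 m/s.
v_y(t) = v_y0 − g t = 23.436 − 9.81 × 3.958 = -15.39 m/s.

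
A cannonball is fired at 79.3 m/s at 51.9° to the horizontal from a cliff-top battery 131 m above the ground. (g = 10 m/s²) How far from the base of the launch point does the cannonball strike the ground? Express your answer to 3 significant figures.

Components: v_x = 79.3 cos 51.9° = 48.93 m/s, v_y = 79.3 sin 51.9° = 62.40 m/s.
Vertical: 0 = 131 + 62.40 t − ½(10) t² ⇒ 5.000 t² − 62.40 t − 131 = 0.
t = [62.40 + √(3894 + 2620)] / 10.00 = 14.31 s.
Horizontal: R = v_x · t = 48.93 × 14.31 = 700 m.

700 m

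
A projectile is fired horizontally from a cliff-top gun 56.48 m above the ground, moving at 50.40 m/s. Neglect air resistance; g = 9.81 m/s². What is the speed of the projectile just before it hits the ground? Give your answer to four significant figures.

Fall time: t = √(2 × 56.48 / 9.81) = 3.3933 s.
At impact: v_x = 50.40 m/s (unchanged), v_y = g t = 9.81 × 3.3933 = 33.288 m/s.
Speed = √(v_x² + v_y²) = √(2540.2 + 1108.1) = 60.40 m/s.

60.40 m/s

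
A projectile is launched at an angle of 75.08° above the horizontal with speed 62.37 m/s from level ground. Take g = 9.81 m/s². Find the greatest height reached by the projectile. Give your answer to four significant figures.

Vertical component of launch velocity: v_y = 62.37 sin 75.08° = 60.267 m/s.
At the highest point the vertical velocity is zero, so v_y² = 2 g h_max.
h_max = (60.267)² / (2 × 9.81) = 3632.1 / 19.62 = 185.1 m.

185.1 m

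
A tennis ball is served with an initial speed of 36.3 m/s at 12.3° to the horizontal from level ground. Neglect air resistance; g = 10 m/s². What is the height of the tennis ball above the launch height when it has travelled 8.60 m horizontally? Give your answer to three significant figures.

1.58 m

v_x = 36.3 cos 12.3° = 35.47 m/s, v_y0 = 36.3 sin 12.3° = 7.733 m/s.
Time to reach x = 8.60 m: t = x / v_x = 8.60 / 35.47 = 0.2425 s.
y = v_y0 t − ½ g t² = 7.733×0.2425 − 5.000×0.2425² = 1.58 m.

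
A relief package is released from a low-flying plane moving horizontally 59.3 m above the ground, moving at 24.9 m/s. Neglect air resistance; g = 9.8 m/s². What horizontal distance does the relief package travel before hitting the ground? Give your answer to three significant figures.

86.6 m

Initial vertical velocity is zero, so the fall time comes from h = ½ g t²: t = √(2 × 59.3 / 9.8) = 3.479 s.
Horizontal motion is uniform at 24.9 m/s, so x = 24.9 × 3.479 = 86.6 m.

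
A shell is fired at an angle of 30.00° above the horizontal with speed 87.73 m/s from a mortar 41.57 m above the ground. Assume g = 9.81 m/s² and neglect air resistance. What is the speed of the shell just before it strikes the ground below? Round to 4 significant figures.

v_x = 87.73 cos 30.00° = 75.976 m/s is unchanged throughout.
For the vertical component, v_y² = v_y0² + 2 g h = (43.865)² + 2×9.81×41.57 = 2739.7, so |v_y| = 52.342 m/s.
Impact speed = √(v_x² + v_y²) = √(5772.4 + 2739.7) = 92.26 m/s.

92.26 m/s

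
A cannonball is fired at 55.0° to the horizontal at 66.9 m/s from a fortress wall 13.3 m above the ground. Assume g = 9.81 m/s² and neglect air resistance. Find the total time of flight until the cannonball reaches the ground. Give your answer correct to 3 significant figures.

11.4 s

Vertical component: v_y = 66.9 sin 55.0° = 54.80 m/s.
Taking up as positive with launch at y = 13.3 m, landing at y = 0: 0 = 13.3 + 54.80 t − ½(9.81) t².
Solving 4.905 t² − 54.80 t − 13.3 = 0 gives t = [54.80 + √(54.80² + 4·4.905·13.3)] / 9.810 = 11.4 s.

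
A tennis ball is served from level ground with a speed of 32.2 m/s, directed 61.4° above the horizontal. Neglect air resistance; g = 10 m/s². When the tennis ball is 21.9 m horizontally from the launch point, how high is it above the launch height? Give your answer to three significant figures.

30.1 m

v_x = 32.2 cos 61.4° = 15.41 m/s, v_y0 = 32.2 sin 61.4° = 28.27 m/s.
Time to reach x = 21.9 m: t = x / v_x = 21.9 / 15.41 = 1.421 s.
y = v_y0 t − ½ g t² = 28.27×1.421 − 5.000×1.421² = 30.1 m.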